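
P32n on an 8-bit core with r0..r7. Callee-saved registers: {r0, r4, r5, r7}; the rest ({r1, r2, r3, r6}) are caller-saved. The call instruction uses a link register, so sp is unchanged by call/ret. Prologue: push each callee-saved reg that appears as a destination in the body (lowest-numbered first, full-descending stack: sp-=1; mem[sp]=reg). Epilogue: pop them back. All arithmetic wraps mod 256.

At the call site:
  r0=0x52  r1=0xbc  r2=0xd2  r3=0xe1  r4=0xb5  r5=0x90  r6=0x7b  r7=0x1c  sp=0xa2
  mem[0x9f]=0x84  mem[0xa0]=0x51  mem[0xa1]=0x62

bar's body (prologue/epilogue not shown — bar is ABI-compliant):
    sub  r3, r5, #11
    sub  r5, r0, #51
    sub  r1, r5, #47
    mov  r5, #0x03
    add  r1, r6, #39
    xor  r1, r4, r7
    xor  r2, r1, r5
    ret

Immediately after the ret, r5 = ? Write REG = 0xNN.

prologue: push r5 → mem[0xa1]=0x90, sp=0xa1
body[0] sub  r3, r5, #11 → r3=0x85
body[1] sub  r5, r0, #51 → r5=0x1f
body[2] sub  r1, r5, #47 → r1=0xf0
body[3] mov  r5, #0x03 → r5=0x03
body[4] add  r1, r6, #39 → r1=0xa2
body[5] xor  r1, r4, r7 → r1=0xa9
body[6] xor  r2, r1, r5 → r2=0xaa
epilogue: pop r5=0x90, sp=0xa2
r5 is callee-saved → restored

REG = 0x90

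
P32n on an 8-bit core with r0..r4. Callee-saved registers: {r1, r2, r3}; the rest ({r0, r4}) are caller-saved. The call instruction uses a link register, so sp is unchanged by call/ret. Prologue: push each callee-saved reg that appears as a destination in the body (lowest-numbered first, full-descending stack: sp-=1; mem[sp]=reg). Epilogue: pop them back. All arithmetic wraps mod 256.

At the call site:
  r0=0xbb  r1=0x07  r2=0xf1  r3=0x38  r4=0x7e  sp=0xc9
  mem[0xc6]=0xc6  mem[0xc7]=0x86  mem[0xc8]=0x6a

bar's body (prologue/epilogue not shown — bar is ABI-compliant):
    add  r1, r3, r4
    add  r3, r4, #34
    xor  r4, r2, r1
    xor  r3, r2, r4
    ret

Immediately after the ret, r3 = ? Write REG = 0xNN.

prologue: push r1 -> mem[0xc8]=0x07, sp=0xc8
prologue: push r3 -> mem[0xc7]=0x38, sp=0xc7
body[0] add  r1, r3, r4 -> r1=0xb6
body[1] add  r3, r4, #34 -> r3=0xa0
body[2] xor  r4, r2, r1 -> r4=0x47
body[3] xor  r3, r2, r4 -> r3=0xb6
epilogue: pop r3=0x38, sp=0xc8
epilogue: pop r1=0x07, sp=0xc9
r3 is callee-saved -> restored

REG = 0x38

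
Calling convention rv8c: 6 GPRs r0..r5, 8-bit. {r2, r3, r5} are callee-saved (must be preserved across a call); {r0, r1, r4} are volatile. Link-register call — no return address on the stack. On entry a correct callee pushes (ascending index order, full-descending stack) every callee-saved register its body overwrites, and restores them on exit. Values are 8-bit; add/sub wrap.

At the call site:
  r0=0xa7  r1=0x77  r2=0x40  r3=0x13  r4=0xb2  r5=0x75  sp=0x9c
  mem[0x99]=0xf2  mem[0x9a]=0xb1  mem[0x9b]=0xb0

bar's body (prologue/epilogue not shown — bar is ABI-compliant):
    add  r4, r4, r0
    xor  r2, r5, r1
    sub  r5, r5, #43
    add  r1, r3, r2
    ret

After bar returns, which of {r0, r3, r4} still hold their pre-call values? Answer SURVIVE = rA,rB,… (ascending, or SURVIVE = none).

SURVIVE = r0,r3

prologue: push r2 → mem[0x9b]=0x40, sp=0x9b
prologue: push r5 → mem[0x9a]=0x75, sp=0x9a
body[0] add  r4, r4, r0 → r4=0x59
body[1] xor  r2, r5, r1 → r2=0x02
body[2] sub  r5, r5, #43 → r5=0x4a
body[3] add  r1, r3, r2 → r1=0x15
epilogue: pop r5=0x75, sp=0x9b
epilogue: pop r2=0x40, sp=0x9c
r0: caller-saved, written=False
r3: callee-saved, written=False
r4: caller-saved, written=True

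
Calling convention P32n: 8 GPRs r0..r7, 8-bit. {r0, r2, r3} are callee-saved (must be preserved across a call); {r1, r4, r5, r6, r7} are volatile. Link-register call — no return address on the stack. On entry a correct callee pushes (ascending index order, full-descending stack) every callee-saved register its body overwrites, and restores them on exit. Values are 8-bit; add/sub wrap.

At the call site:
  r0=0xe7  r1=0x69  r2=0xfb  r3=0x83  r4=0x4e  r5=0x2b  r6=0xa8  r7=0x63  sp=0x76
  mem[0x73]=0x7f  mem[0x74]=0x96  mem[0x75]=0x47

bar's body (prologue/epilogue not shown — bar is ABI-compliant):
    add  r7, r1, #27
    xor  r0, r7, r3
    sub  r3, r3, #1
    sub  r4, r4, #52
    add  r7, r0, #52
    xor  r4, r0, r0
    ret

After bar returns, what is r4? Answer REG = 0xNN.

REG = 0x00

prologue: push r0 -> mem[0x75]=0xe7, sp=0x75
prologue: push r3 -> mem[0x74]=0x83, sp=0x74
body[0] add  r7, r1, #27 -> r7=0x84
body[1] xor  r0, r7, r3 -> r0=0x07
body[2] sub  r3, r3, #1 -> r3=0x82
body[3] sub  r4, r4, #52 -> r4=0x1a
body[4] add  r7, r0, #52 -> r7=0x3b
body[5] xor  r4, r0, r0 -> r4=0x00
epilogue: pop r3=0x83, sp=0x75
epilogue: pop r0=0xe7, sp=0x76
r4 is caller-saved -> body value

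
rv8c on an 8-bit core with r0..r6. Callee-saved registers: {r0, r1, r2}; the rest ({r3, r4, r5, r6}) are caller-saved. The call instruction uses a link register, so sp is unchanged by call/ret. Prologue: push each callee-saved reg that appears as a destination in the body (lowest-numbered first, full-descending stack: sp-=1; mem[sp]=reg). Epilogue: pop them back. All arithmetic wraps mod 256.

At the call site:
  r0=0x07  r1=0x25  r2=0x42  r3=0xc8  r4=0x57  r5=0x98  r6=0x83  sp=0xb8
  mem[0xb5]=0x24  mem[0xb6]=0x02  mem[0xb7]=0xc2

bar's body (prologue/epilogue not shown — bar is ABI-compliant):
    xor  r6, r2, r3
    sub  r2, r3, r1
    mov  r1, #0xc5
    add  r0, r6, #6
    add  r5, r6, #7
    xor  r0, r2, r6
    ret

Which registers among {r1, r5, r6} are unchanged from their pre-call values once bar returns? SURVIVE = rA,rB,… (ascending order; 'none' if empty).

SURVIVE = r1

prologue: push r0 → mem[0xb7]=0x07, sp=0xb7
prologue: push r1 → mem[0xb6]=0x25, sp=0xb6
prologue: push r2 → mem[0xb5]=0x42, sp=0xb5
body[0] xor  r6, r2, r3 → r6=0x8a
body[1] sub  r2, r3, r1 → r2=0xa3
body[2] mov  r1, #0xc5 → r1=0xc5
body[3] add  r0, r6, #6 → r0=0x90
body[4] add  r5, r6, #7 → r5=0x91
body[5] xor  r0, r2, r6 → r0=0x29
epilogue: pop r2=0x42, sp=0xb6
epilogue: pop r1=0x25, sp=0xb7
epilogue: pop r0=0x07, sp=0xb8
r1: callee-saved, written=True
r5: caller-saved, written=True
r6: caller-saved, written=True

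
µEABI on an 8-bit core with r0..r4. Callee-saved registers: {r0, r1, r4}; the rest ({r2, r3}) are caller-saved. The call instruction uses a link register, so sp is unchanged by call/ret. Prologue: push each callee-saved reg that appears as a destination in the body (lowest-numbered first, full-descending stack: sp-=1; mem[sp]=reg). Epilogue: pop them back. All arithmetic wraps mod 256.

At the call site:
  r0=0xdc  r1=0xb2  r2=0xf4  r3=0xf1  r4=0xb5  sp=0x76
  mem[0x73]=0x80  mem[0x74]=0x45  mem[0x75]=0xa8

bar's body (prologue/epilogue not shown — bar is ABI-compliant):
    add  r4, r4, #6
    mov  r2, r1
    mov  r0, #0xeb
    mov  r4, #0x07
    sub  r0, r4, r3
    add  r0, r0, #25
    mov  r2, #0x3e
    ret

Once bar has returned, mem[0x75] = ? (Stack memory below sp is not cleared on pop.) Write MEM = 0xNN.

MEM = 0xdc

prologue: push r0 -> mem[0x75]=0xdc, sp=0x75
prologue: push r4 -> mem[0x74]=0xb5, sp=0x74
body[0] add  r4, r4, #6 -> r4=0xbb
body[1] mov  r2, r1 -> r2=0xb2
body[2] mov  r0, #0xeb -> r0=0xeb
body[3] mov  r4, #0x07 -> r4=0x07
body[4] sub  r0, r4, r3 -> r0=0x16
body[5] add  r0, r0, #25 -> r0=0x2f
body[6] mov  r2, #0x3e -> r2=0x3e
epilogue: pop r4=0xb5, sp=0x75
epilogue: pop r0=0xdc, sp=0x76
prologue pushed ['r0', 'r4'] at ['0x75', '0x74']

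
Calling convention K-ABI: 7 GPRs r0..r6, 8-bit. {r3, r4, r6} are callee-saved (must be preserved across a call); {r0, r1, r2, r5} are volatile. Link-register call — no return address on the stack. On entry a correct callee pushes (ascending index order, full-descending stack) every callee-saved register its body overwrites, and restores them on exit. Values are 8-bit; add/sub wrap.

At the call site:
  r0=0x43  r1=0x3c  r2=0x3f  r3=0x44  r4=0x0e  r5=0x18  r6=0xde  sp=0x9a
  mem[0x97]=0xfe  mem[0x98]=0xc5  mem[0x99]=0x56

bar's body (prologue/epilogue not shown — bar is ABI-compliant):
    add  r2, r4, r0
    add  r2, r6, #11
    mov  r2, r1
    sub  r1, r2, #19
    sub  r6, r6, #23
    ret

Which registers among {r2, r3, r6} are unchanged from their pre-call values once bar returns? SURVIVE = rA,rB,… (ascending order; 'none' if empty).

SURVIVE = r3,r6

prologue: push r6 → mem[0x99]=0xde, sp=0x99
body[0] add  r2, r4, r0 → r2=0x51
body[1] add  r2, r6, #11 → r2=0xe9
body[2] mov  r2, r1 → r2=0x3c
body[3] sub  r1, r2, #19 → r1=0x29
body[4] sub  r6, r6, #23 → r6=0xc7
epilogue: pop r6=0xde, sp=0x9a
r2: caller-saved, written=True
r3: callee-saved, written=False
r6: callee-saved, written=True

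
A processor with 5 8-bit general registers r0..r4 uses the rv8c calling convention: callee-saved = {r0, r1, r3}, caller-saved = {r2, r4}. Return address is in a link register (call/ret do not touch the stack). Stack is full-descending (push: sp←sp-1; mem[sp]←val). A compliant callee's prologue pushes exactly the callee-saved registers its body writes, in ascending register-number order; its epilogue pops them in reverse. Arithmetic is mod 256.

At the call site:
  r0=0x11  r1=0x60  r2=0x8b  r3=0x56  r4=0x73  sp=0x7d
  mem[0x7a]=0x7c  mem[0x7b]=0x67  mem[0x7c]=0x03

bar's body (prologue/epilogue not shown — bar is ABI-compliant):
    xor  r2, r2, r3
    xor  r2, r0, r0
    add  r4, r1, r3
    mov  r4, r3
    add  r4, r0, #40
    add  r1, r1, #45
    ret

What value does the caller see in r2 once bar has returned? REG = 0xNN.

prologue: push r1 → mem[0x7c]=0x60, sp=0x7c
body[0] xor  r2, r2, r3 → r2=0xdd
body[1] xor  r2, r0, r0 → r2=0x00
body[2] add  r4, r1, r3 → r4=0xb6
body[3] mov  r4, r3 → r4=0x56
body[4] add  r4, r0, #40 → r4=0x39
body[5] add  r1, r1, #45 → r1=0x8d
epilogue: pop r1=0x60, sp=0x7d
r2 is caller-saved → body value

REG = 0x00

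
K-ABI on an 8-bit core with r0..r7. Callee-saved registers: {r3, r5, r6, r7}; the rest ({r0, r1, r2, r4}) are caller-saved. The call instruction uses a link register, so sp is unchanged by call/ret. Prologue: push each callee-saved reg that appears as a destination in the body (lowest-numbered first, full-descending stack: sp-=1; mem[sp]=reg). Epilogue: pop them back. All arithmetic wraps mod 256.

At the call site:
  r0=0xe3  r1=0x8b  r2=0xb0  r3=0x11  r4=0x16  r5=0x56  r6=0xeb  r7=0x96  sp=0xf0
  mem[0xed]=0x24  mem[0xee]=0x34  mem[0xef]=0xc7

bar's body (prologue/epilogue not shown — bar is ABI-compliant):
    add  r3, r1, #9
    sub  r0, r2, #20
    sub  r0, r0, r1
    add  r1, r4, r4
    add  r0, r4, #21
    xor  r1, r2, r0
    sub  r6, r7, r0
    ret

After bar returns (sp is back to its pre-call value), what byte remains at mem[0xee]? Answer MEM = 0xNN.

MEM = 0xeb

prologue: push r3 → mem[0xef]=0x11, sp=0xef
prologue: push r6 → mem[0xee]=0xeb, sp=0xee
body[0] add  r3, r1, #9 → r3=0x94
body[1] sub  r0, r2, #20 → r0=0x9c
body[2] sub  r0, r0, r1 → r0=0x11
body[3] add  r1, r4, r4 → r1=0x2c
body[4] add  r0, r4, #21 → r0=0x2b
body[5] xor  r1, r2, r0 → r1=0x9b
body[6] sub  r6, r7, r0 → r6=0x6b
epilogue: pop r6=0xeb, sp=0xef
epilogue: pop r3=0x11, sp=0xf0
prologue pushed ['r3', 'r6'] at ['0xef', '0xee']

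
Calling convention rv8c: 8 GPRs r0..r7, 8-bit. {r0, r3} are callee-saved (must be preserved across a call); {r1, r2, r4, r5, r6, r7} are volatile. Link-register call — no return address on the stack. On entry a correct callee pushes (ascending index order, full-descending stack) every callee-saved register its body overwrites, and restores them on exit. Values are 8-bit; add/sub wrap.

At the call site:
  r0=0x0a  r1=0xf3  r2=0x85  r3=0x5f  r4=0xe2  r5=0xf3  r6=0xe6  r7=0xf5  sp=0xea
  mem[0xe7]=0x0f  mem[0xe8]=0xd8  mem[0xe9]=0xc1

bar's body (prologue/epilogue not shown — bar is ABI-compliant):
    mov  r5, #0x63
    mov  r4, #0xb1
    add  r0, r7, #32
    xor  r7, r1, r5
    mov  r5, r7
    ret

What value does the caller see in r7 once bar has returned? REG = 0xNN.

prologue: push r0 → mem[0xe9]=0x0a, sp=0xe9
body[0] mov  r5, #0x63 → r5=0x63
body[1] mov  r4, #0xb1 → r4=0xb1
body[2] add  r0, r7, #32 → r0=0x15
body[3] xor  r7, r1, r5 → r7=0x90
body[4] mov  r5, r7 → r5=0x90
epilogue: pop r0=0x0a, sp=0xea
r7 is caller-saved → body value

REG = 0x90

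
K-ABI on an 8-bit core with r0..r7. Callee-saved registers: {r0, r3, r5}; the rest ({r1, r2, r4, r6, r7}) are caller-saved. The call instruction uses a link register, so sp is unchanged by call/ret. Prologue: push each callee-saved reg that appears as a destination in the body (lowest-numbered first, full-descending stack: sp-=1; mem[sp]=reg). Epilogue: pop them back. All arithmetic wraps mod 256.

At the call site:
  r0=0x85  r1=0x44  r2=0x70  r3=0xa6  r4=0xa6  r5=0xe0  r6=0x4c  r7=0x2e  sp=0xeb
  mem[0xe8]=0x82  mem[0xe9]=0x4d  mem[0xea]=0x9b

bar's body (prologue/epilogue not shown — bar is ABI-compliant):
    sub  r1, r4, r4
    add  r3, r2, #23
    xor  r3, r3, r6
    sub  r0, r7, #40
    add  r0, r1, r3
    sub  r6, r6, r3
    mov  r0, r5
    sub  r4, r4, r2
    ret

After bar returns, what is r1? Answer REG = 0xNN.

prologue: push r0 -> mem[0xea]=0x85, sp=0xea
prologue: push r3 -> mem[0xe9]=0xa6, sp=0xe9
body[0] sub  r1, r4, r4 -> r1=0x00
body[1] add  r3, r2, #23 -> r3=0x87
body[2] xor  r3, r3, r6 -> r3=0xcb
body[3] sub  r0, r7, #40 -> r0=0x06
body[4] add  r0, r1, r3 -> r0=0xcb
body[5] sub  r6, r6, r3 -> r6=0x81
body[6] mov  r0, r5 -> r0=0xe0
body[7] sub  r4, r4, r2 -> r4=0x36
epilogue: pop r3=0xa6, sp=0xea
epilogue: pop r0=0x85, sp=0xeb
r1 is caller-saved -> body value

REG = 0x00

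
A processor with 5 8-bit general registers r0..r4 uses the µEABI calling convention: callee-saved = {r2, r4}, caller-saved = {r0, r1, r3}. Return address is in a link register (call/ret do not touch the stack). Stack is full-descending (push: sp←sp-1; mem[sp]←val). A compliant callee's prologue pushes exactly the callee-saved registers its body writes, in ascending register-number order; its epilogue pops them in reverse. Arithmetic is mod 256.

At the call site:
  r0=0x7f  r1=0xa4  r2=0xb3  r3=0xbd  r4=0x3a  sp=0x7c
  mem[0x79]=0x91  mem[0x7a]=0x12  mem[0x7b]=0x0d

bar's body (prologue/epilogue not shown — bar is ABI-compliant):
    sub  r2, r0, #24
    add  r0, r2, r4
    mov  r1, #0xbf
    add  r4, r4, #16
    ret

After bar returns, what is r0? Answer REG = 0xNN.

REG = 0xa1

prologue: push r2 → mem[0x7b]=0xb3, sp=0x7b
prologue: push r4 → mem[0x7a]=0x3a, sp=0x7a
body[0] sub  r2, r0, #24 → r2=0x67
body[1] add  r0, r2, r4 → r0=0xa1
body[2] mov  r1, #0xbf → r1=0xbf
body[3] add  r4, r4, #16 → r4=0x4a
epilogue: pop r4=0x3a, sp=0x7b
epilogue: pop r2=0xb3, sp=0x7c
r0 is caller-saved → body value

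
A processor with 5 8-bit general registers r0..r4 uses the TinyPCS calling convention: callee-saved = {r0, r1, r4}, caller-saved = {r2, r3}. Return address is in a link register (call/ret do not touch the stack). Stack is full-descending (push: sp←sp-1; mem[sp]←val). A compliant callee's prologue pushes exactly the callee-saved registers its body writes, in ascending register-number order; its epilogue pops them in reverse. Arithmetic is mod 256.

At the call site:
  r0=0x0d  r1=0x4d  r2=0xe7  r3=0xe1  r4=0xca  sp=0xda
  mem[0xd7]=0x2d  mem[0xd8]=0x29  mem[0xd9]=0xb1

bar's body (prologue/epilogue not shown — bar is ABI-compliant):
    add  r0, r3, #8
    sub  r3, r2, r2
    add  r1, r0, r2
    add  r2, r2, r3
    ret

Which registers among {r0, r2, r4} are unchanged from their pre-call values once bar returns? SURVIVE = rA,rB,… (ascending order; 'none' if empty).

SURVIVE = r0,r2,r4

prologue: push r0 → mem[0xd9]=0x0d, sp=0xd9
prologue: push r1 → mem[0xd8]=0x4d, sp=0xd8
body[0] add  r0, r3, #8 → r0=0xe9
body[1] sub  r3, r2, r2 → r3=0x00
body[2] add  r1, r0, r2 → r1=0xd0
body[3] add  r2, r2, r3 → r2=0xe7
epilogue: pop r1=0x4d, sp=0xd9
epilogue: pop r0=0x0d, sp=0xda
r0: callee-saved, written=True
r2: caller-saved, written=True
r4: callee-saved, written=False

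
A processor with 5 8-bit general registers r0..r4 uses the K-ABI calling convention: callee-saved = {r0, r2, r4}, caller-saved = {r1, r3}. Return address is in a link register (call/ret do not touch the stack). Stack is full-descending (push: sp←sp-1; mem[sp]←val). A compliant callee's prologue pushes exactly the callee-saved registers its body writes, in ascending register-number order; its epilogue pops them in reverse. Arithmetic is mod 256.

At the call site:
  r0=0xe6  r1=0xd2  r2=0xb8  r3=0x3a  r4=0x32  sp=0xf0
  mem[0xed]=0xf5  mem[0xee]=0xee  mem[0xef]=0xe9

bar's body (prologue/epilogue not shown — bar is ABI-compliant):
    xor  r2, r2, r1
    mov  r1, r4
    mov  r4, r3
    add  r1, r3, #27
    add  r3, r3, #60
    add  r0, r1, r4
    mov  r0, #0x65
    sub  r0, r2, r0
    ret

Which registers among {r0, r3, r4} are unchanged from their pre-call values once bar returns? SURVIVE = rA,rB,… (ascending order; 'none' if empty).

prologue: push r0 -> mem[0xef]=0xe6, sp=0xef
prologue: push r2 -> mem[0xee]=0xb8, sp=0xee
prologue: push r4 -> mem[0xed]=0x32, sp=0xed
body[0] xor  r2, r2, r1 -> r2=0x6a
body[1] mov  r1, r4 -> r1=0x32
body[2] mov  r4, r3 -> r4=0x3a
body[3] add  r1, r3, #27 -> r1=0x55
body[4] add  r3, r3, #60 -> r3=0x76
body[5] add  r0, r1, r4 -> r0=0x8f
body[6] mov  r0, #0x65 -> r0=0x65
body[7] sub  r0, r2, r0 -> r0=0x05
epilogue: pop r4=0x32, sp=0xee
epilogue: pop r2=0xb8, sp=0xef
epilogue: pop r0=0xe6, sp=0xf0
r0: callee-saved, written=True
r3: caller-saved, written=True
r4: callee-saved, written=True

SURVIVE = r0,r4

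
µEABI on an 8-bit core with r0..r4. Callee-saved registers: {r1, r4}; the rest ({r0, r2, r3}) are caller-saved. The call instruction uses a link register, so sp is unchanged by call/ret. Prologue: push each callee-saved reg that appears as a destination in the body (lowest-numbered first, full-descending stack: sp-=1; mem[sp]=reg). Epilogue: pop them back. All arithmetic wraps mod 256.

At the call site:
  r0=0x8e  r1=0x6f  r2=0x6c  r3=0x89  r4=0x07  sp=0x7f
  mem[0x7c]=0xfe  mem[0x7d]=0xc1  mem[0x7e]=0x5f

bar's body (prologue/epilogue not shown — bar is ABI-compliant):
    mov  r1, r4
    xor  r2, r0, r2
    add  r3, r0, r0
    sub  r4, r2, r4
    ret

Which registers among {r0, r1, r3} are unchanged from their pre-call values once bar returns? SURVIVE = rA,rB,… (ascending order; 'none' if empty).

SURVIVE = r0,r1

prologue: push r1 -> mem[0x7e]=0x6f, sp=0x7e
prologue: push r4 -> mem[0x7d]=0x07, sp=0x7d
body[0] mov  r1, r4 -> r1=0x07
body[1] xor  r2, r0, r2 -> r2=0xe2
body[2] add  r3, r0, r0 -> r3=0x1c
body[3] sub  r4, r2, r4 -> r4=0xdb
epilogue: pop r4=0x07, sp=0x7e
epilogue: pop r1=0x6f, sp=0x7f
r0: caller-saved, written=False
r1: callee-saved, written=True
r3: caller-saved, written=True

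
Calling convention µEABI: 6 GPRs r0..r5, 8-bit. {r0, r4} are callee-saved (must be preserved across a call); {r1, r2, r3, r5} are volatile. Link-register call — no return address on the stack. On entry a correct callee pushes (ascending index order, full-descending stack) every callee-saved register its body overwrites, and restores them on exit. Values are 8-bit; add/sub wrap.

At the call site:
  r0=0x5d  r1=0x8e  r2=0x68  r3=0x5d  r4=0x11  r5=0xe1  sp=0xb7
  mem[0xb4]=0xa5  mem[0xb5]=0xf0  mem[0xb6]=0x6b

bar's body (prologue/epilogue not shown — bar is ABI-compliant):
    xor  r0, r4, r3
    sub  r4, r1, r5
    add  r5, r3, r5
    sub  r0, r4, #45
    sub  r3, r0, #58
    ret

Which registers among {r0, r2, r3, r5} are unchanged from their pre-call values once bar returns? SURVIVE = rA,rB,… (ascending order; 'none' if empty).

prologue: push r0 → mem[0xb6]=0x5d, sp=0xb6
prologue: push r4 → mem[0xb5]=0x11, sp=0xb5
body[0] xor  r0, r4, r3 → r0=0x4c
body[1] sub  r4, r1, r5 → r4=0xad
body[2] add  r5, r3, r5 → r5=0x3e
body[3] sub  r0, r4, #45 → r0=0x80
body[4] sub  r3, r0, #58 → r3=0x46
epilogue: pop r4=0x11, sp=0xb6
epilogue: pop r0=0x5d, sp=0xb7
r0: callee-saved, written=True
r2: caller-saved, written=False
r3: caller-saved, written=True
r5: caller-saved, written=True

SURVIVE = r0,r2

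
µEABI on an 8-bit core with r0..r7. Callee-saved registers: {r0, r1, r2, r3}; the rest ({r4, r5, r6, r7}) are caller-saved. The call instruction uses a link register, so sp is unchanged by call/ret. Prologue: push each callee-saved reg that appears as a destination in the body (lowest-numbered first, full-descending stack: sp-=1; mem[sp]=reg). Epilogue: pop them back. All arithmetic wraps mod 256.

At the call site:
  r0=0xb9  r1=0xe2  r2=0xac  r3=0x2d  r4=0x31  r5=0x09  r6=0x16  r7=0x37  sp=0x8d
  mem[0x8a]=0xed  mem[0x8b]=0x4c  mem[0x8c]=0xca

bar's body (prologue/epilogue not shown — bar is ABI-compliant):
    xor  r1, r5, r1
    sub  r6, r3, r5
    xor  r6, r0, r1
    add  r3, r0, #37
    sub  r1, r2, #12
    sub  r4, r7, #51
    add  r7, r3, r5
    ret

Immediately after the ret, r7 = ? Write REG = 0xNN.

prologue: push r1 -> mem[0x8c]=0xe2, sp=0x8c
prologue: push r3 -> mem[0x8b]=0x2d, sp=0x8b
body[0] xor  r1, r5, r1 -> r1=0xeb
body[1] sub  r6, r3, r5 -> r6=0x24
body[2] xor  r6, r0, r1 -> r6=0x52
body[3] add  r3, r0, #37 -> r3=0xde
body[4] sub  r1, r2, #12 -> r1=0xa0
body[5] sub  r4, r7, #51 -> r4=0x04
body[6] add  r7, r3, r5 -> r7=0xe7
epilogue: pop r3=0x2d, sp=0x8c
epilogue: pop r1=0xe2, sp=0x8d
r7 is caller-saved -> body value

REG = 0xe7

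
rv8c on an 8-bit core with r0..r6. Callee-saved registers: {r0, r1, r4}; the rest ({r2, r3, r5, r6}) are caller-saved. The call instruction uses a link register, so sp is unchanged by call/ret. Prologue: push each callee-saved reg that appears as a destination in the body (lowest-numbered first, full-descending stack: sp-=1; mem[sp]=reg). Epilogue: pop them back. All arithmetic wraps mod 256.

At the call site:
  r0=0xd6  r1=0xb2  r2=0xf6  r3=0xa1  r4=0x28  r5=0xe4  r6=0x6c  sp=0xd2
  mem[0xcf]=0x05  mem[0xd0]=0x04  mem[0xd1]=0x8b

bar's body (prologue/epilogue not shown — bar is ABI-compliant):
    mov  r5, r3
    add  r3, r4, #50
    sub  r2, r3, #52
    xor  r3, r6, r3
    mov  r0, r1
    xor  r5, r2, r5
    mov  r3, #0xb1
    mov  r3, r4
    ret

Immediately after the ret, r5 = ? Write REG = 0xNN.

REG = 0x87

prologue: push r0 → mem[0xd1]=0xd6, sp=0xd1
body[0] mov  r5, r3 → r5=0xa1
body[1] add  r3, r4, #50 → r3=0x5a
body[2] sub  r2, r3, #52 → r2=0x26
body[3] xor  r3, r6, r3 → r3=0x36
body[4] mov  r0, r1 → r0=0xb2
body[5] xor  r5, r2, r5 → r5=0x87
body[6] mov  r3, #0xb1 → r3=0xb1
body[7] mov  r3, r4 → r3=0x28
epilogue: pop r0=0xd6, sp=0xd2
r5 is caller-saved → body value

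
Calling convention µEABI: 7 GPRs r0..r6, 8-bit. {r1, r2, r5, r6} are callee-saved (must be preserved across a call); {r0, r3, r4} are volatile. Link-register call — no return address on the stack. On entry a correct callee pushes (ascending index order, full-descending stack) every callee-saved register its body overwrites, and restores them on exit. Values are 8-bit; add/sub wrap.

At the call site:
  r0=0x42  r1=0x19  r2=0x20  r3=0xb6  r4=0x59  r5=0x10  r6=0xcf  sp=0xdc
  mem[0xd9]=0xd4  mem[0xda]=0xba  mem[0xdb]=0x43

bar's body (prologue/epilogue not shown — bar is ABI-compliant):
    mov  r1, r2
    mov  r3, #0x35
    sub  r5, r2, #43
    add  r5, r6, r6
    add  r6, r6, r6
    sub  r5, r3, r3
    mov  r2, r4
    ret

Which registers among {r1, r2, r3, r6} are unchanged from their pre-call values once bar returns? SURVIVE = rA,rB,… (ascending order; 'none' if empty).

SURVIVE = r1,r2,r6

prologue: push r1 → mem[0xdb]=0x19, sp=0xdb
prologue: push r2 → mem[0xda]=0x20, sp=0xda
prologue: push r5 → mem[0xd9]=0x10, sp=0xd9
prologue: push r6 → mem[0xd8]=0xcf, sp=0xd8
body[0] mov  r1, r2 → r1=0x20
body[1] mov  r3, #0x35 → r3=0x35
body[2] sub  r5, r2, #43 → r5=0xf5
body[3] add  r5, r6, r6 → r5=0x9e
body[4] add  r6, r6, r6 → r6=0x9e
body[5] sub  r5, r3, r3 → r5=0x00
body[6] mov  r2, r4 → r2=0x59
epilogue: pop r6=0xcf, sp=0xd9
epilogue: pop r5=0x10, sp=0xda
epilogue: pop r2=0x20, sp=0xdb
epilogue: pop r1=0x19, sp=0xdc
r1: callee-saved, written=True
r2: callee-saved, written=True
r3: caller-saved, written=True
r6: callee-saved, written=True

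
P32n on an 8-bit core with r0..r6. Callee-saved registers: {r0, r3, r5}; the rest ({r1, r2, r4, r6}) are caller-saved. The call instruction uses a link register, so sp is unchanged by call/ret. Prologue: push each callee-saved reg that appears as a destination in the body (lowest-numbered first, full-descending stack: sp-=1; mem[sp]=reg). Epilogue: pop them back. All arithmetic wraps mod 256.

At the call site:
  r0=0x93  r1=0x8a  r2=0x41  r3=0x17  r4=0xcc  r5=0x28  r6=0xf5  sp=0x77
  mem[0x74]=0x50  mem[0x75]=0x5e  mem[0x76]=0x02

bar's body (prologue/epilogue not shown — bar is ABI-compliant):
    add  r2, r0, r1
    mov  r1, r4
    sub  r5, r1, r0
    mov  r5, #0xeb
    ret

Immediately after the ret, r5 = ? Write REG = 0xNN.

REG = 0x28

prologue: push r5 -> mem[0x76]=0x28, sp=0x76
body[0] add  r2, r0, r1 -> r2=0x1d
body[1] mov  r1, r4 -> r1=0xcc
body[2] sub  r5, r1, r0 -> r5=0x39
body[3] mov  r5, #0xeb -> r5=0xeb
epilogue: pop r5=0x28, sp=0x77
r5 is callee-saved -> restored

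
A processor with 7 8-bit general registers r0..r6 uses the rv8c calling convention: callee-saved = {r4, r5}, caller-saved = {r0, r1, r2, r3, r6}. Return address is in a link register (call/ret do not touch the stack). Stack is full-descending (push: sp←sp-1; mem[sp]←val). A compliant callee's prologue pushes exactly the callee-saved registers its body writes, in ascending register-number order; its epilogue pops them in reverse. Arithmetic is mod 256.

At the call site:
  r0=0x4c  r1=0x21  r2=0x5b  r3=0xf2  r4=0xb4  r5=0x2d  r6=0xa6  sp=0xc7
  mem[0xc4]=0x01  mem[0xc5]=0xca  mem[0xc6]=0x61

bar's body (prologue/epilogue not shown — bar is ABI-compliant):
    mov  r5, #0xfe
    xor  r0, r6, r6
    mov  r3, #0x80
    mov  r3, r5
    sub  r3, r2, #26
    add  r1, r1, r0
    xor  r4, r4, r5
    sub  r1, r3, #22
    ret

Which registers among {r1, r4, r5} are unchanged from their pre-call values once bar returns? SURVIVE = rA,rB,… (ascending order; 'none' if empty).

SURVIVE = r4,r5

prologue: push r4 → mem[0xc6]=0xb4, sp=0xc6
prologue: push r5 → mem[0xc5]=0x2d, sp=0xc5
body[0] mov  r5, #0xfe → r5=0xfe
body[1] xor  r0, r6, r6 → r0=0x00
body[2] mov  r3, #0x80 → r3=0x80
body[3] mov  r3, r5 → r3=0xfe
body[4] sub  r3, r2, #26 → r3=0x41
body[5] add  r1, r1, r0 → r1=0x21
body[6] xor  r4, r4, r5 → r4=0x4a
body[7] sub  r1, r3, #22 → r1=0x2b
epilogue: pop r5=0x2d, sp=0xc6
epilogue: pop r4=0xb4, sp=0xc7
r1: caller-saved, written=True
r4: callee-saved, written=True
r5: callee-saved, written=True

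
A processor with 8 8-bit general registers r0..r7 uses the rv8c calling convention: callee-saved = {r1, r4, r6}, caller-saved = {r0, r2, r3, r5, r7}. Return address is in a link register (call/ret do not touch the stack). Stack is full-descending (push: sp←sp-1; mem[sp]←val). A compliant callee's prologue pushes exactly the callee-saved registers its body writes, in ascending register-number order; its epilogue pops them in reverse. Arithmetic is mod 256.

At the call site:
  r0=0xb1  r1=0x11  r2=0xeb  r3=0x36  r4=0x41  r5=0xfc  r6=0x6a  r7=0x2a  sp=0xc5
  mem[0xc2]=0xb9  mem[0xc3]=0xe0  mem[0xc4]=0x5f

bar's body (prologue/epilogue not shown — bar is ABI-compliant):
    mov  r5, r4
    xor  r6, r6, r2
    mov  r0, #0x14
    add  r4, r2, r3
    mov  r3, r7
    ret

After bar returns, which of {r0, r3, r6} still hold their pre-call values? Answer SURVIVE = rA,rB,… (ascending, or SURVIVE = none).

SURVIVE = r6

prologue: push r4 -> mem[0xc4]=0x41, sp=0xc4
prologue: push r6 -> mem[0xc3]=0x6a, sp=0xc3
body[0] mov  r5, r4 -> r5=0x41
body[1] xor  r6, r6, r2 -> r6=0x81
body[2] mov  r0, #0x14 -> r0=0x14
body[3] add  r4, r2, r3 -> r4=0x21
body[4] mov  r3, r7 -> r3=0x2a
epilogue: pop r6=0x6a, sp=0xc4
epilogue: pop r4=0x41, sp=0xc5
r0: caller-saved, written=True
r3: caller-saved, written=True
r6: callee-saved, written=True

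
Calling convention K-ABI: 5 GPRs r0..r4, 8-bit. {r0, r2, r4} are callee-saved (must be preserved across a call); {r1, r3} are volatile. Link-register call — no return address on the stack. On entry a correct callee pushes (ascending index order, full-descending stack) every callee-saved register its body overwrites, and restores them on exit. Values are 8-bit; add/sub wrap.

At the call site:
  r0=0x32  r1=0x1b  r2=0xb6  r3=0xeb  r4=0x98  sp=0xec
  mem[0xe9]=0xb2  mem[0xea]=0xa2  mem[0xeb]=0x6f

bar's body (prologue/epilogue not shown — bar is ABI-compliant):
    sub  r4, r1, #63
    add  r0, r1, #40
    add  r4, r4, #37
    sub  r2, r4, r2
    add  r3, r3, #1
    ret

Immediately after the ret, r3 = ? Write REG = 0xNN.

REG = 0xec

prologue: push r0 -> mem[0xeb]=0x32, sp=0xeb
prologue: push r2 -> mem[0xea]=0xb6, sp=0xea
prologue: push r4 -> mem[0xe9]=0x98, sp=0xe9
body[0] sub  r4, r1, #63 -> r4=0xdc
body[1] add  r0, r1, #40 -> r0=0x43
body[2] add  r4, r4, #37 -> r4=0x01
body[3] sub  r2, r4, r2 -> r2=0x4b
body[4] add  r3, r3, #1 -> r3=0xec
epilogue: pop r4=0x98, sp=0xea
epilogue: pop r2=0xb6, sp=0xeb
epilogue: pop r0=0x32, sp=0xec
r3 is caller-saved -> body value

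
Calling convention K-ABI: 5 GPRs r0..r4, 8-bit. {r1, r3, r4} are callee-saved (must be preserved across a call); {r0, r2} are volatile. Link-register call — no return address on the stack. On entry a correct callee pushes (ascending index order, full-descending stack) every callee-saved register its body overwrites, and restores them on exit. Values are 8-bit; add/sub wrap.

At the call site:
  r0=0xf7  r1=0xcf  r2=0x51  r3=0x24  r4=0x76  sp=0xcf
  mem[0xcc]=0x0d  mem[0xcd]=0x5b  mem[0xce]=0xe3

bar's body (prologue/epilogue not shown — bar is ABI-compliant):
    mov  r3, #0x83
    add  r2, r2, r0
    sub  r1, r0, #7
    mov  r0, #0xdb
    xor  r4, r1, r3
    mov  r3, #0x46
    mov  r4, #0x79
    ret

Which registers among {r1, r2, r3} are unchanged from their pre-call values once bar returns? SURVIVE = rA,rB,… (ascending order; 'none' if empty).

SURVIVE = r1,r3

prologue: push r1 → mem[0xce]=0xcf, sp=0xce
prologue: push r3 → mem[0xcd]=0x24, sp=0xcd
prologue: push r4 → mem[0xcc]=0x76, sp=0xcc
body[0] mov  r3, #0x83 → r3=0x83
body[1] add  r2, r2, r0 → r2=0x48
body[2] sub  r1, r0, #7 → r1=0xf0
body[3] mov  r0, #0xdb → r0=0xdb
body[4] xor  r4, r1, r3 → r4=0x73
body[5] mov  r3, #0x46 → r3=0x46
body[6] mov  r4, #0x79 → r4=0x79
epilogue: pop r4=0x76, sp=0xcd
epilogue: pop r3=0x24, sp=0xce
epilogue: pop r1=0xcf, sp=0xcf
r1: callee-saved, written=True
r2: caller-saved, written=True
r3: callee-saved, written=True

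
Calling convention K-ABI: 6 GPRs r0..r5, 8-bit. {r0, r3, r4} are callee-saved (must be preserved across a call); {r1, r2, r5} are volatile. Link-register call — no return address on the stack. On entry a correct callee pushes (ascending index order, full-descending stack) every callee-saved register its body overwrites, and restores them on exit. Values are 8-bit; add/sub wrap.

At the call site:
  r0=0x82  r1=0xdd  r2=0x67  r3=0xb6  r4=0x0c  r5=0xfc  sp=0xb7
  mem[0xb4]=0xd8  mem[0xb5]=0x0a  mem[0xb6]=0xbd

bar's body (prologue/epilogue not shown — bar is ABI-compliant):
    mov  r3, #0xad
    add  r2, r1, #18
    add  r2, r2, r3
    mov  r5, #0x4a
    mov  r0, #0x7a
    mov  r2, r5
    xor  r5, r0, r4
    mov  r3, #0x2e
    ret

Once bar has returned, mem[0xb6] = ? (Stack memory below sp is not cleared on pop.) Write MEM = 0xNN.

MEM = 0x82

prologue: push r0 → mem[0xb6]=0x82, sp=0xb6
prologue: push r3 → mem[0xb5]=0xb6, sp=0xb5
body[0] mov  r3, #0xad → r3=0xad
body[1] add  r2, r1, #18 → r2=0xef
body[2] add  r2, r2, r3 → r2=0x9c
body[3] mov  r5, #0x4a → r5=0x4a
body[4] mov  r0, #0x7a → r0=0x7a
body[5] mov  r2, r5 → r2=0x4a
body[6] xor  r5, r0, r4 → r5=0x76
body[7] mov  r3, #0x2e → r3=0x2e
epilogue: pop r3=0xb6, sp=0xb6
epilogue: pop r0=0x82, sp=0xb7
prologue pushed ['r0', 'r3'] at ['0xb6', '0xb5']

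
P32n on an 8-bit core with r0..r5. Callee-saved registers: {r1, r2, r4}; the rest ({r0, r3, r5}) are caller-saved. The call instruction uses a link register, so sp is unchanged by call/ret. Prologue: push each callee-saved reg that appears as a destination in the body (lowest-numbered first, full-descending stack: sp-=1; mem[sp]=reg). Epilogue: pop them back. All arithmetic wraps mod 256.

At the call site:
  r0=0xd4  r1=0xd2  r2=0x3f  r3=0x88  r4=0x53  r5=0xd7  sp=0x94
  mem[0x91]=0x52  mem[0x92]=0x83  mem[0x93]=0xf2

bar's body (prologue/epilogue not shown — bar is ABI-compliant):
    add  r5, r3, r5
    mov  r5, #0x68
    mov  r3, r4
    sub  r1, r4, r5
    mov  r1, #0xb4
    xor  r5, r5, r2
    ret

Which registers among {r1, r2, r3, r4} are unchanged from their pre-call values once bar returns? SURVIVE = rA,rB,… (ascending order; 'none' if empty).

SURVIVE = r1,r2,r4

prologue: push r1 -> mem[0x93]=0xd2, sp=0x93
body[0] add  r5, r3, r5 -> r5=0x5f
body[1] mov  r5, #0x68 -> r5=0x68
body[2] mov  r3, r4 -> r3=0x53
body[3] sub  r1, r4, r5 -> r1=0xeb
body[4] mov  r1, #0xb4 -> r1=0xb4
body[5] xor  r5, r5, r2 -> r5=0x57
epilogue: pop r1=0xd2, sp=0x94
r1: callee-saved, written=True
r2: callee-saved, written=False
r3: caller-saved, written=True
r4: callee-saved, written=False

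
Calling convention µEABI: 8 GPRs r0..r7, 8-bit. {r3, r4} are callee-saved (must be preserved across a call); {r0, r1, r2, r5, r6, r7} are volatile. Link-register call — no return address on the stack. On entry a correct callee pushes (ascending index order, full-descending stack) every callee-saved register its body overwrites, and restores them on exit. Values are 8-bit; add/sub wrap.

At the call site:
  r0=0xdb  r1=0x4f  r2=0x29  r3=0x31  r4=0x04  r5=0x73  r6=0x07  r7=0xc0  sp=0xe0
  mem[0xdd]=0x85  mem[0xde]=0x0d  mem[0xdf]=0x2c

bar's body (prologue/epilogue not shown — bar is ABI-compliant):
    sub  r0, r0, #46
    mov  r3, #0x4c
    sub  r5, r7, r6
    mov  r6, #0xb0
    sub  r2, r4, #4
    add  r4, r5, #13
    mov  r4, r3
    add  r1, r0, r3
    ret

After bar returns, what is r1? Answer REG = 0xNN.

REG = 0xf9

prologue: push r3 -> mem[0xdf]=0x31, sp=0xdf
prologue: push r4 -> mem[0xde]=0x04, sp=0xde
body[0] sub  r0, r0, #46 -> r0=0xad
body[1] mov  r3, #0x4c -> r3=0x4c
body[2] sub  r5, r7, r6 -> r5=0xb9
body[3] mov  r6, #0xb0 -> r6=0xb0
body[4] sub  r2, r4, #4 -> r2=0x00
body[5] add  r4, r5, #13 -> r4=0xc6
body[6] mov  r4, r3 -> r4=0x4c
body[7] add  r1, r0, r3 -> r1=0xf9
epilogue: pop r4=0x04, sp=0xdf
epilogue: pop r3=0x31, sp=0xe0
r1 is caller-saved -> body value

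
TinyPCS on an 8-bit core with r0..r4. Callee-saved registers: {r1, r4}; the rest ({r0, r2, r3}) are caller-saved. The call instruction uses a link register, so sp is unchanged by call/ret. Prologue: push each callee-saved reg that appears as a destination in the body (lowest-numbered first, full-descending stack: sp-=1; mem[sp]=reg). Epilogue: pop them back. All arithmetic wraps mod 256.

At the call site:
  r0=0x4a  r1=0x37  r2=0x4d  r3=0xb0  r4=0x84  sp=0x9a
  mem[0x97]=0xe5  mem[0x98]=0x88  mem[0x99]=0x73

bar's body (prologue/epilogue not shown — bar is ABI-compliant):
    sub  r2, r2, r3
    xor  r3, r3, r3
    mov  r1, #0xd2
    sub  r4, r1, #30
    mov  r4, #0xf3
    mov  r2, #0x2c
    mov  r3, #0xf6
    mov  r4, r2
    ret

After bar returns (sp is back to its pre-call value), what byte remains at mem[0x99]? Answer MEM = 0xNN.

prologue: push r1 -> mem[0x99]=0x37, sp=0x99
prologue: push r4 -> mem[0x98]=0x84, sp=0x98
body[0] sub  r2, r2, r3 -> r2=0x9d
body[1] xor  r3, r3, r3 -> r3=0x00
body[2] mov  r1, #0xd2 -> r1=0xd2
body[3] sub  r4, r1, #30 -> r4=0xb4
body[4] mov  r4, #0xf3 -> r4=0xf3
body[5] mov  r2, #0x2c -> r2=0x2c
body[6] mov  r3, #0xf6 -> r3=0xf6
body[7] mov  r4, r2 -> r4=0x2c
epilogue: pop r4=0x84, sp=0x99
epilogue: pop r1=0x37, sp=0x9a
prologue pushed ['r1', 'r4'] at ['0x99', '0x98']

MEM = 0x37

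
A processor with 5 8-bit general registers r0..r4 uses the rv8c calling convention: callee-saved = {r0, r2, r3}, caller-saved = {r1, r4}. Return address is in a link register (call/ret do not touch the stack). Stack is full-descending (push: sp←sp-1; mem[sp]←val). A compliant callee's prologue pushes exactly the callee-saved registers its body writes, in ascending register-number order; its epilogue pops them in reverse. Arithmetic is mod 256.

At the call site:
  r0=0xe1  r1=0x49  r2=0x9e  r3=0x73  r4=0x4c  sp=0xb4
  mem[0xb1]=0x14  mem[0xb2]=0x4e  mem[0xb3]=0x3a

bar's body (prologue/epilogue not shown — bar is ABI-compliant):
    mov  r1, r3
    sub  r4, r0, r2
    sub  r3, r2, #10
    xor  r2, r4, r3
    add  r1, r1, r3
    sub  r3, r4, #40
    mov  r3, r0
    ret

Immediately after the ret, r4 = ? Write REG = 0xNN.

prologue: push r2 -> mem[0xb3]=0x9e, sp=0xb3
prologue: push r3 -> mem[0xb2]=0x73, sp=0xb2
body[0] mov  r1, r3 -> r1=0x73
body[1] sub  r4, r0, r2 -> r4=0x43
body[2] sub  r3, r2, #10 -> r3=0x94
body[3] xor  r2, r4, r3 -> r2=0xd7
body[4] add  r1, r1, r3 -> r1=0x07
body[5] sub  r3, r4, #40 -> r3=0x1b
body[6] mov  r3, r0 -> r3=0xe1
epilogue: pop r3=0x73, sp=0xb3
epilogue: pop r2=0x9e, sp=0xb4
r4 is caller-saved -> body value

REG = 0x43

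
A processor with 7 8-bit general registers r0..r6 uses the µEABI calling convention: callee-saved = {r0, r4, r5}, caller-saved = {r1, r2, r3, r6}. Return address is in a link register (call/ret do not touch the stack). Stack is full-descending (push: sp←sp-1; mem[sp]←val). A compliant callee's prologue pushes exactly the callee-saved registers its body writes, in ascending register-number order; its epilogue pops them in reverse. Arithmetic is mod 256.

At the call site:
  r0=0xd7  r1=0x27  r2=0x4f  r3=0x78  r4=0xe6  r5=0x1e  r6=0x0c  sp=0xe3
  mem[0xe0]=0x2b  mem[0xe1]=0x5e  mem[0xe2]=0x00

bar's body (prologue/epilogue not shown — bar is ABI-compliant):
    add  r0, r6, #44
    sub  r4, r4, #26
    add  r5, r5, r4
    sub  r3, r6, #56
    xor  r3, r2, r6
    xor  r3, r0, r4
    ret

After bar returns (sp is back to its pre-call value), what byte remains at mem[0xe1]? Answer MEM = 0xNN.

prologue: push r0 → mem[0xe2]=0xd7, sp=0xe2
prologue: push r4 → mem[0xe1]=0xe6, sp=0xe1
prologue: push r5 → mem[0xe0]=0x1e, sp=0xe0
body[0] add  r0, r6, #44 → r0=0x38
body[1] sub  r4, r4, #26 → r4=0xcc
body[2] add  r5, r5, r4 → r5=0xea
body[3] sub  r3, r6, #56 → r3=0xd4
body[4] xor  r3, r2, r6 → r3=0x43
body[5] xor  r3, r0, r4 → r3=0xf4
epilogue: pop r5=0x1e, sp=0xe1
epilogue: pop r4=0xe6, sp=0xe2
epilogue: pop r0=0xd7, sp=0xe3
prologue pushed ['r0', 'r4', 'r5'] at ['0xe2', '0xe1', '0xe0']

MEM = 0xe6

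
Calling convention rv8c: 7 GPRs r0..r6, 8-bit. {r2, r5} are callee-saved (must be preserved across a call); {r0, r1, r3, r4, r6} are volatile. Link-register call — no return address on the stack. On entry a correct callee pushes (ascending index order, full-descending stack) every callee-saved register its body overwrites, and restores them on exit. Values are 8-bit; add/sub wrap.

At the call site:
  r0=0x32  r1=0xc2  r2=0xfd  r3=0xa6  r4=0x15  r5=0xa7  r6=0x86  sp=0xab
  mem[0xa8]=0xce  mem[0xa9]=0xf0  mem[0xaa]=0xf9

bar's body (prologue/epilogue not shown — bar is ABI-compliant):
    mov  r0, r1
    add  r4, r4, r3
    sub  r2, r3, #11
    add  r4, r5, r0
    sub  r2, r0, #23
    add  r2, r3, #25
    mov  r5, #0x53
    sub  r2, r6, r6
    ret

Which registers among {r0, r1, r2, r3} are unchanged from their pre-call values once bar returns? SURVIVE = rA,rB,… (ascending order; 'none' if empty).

SURVIVE = r1,r2,r3

prologue: push r2 → mem[0xaa]=0xfd, sp=0xaa
prologue: push r5 → mem[0xa9]=0xa7, sp=0xa9
body[0] mov  r0, r1 → r0=0xc2
body[1] add  r4, r4, r3 → r4=0xbb
body[2] sub  r2, r3, #11 → r2=0x9b
body[3] add  r4, r5, r0 → r4=0x69
body[4] sub  r2, r0, #23 → r2=0xab
body[5] add  r2, r3, #25 → r2=0xbf
body[6] mov  r5, #0x53 → r5=0x53
body[7] sub  r2, r6, r6 → r2=0x00
epilogue: pop r5=0xa7, sp=0xaa
epilogue: pop r2=0xfd, sp=0xab
r0: caller-saved, written=True
r1: caller-saved, written=False
r2: callee-saved, written=True
r3: caller-saved, written=False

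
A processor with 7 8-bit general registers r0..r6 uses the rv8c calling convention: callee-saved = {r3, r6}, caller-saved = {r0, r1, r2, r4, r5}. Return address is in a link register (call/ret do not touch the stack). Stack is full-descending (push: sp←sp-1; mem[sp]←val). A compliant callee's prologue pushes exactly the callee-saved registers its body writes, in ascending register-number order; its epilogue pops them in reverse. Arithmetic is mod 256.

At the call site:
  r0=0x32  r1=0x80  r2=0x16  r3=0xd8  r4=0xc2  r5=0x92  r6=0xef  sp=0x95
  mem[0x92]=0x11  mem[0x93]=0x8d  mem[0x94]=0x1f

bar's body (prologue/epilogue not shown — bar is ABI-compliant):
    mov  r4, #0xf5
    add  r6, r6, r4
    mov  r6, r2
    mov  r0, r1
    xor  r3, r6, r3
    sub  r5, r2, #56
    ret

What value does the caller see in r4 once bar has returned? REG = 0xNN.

prologue: push r3 -> mem[0x94]=0xd8, sp=0x94
prologue: push r6 -> mem[0x93]=0xef, sp=0x93
body[0] mov  r4, #0xf5 -> r4=0xf5
body[1] add  r6, r6, r4 -> r6=0xe4
body[2] mov  r6, r2 -> r6=0x16
body[3] mov  r0, r1 -> r0=0x80
body[4] xor  r3, r6, r3 -> r3=0xce
body[5] sub  r5, r2, #56 -> r5=0xde
epilogue: pop r6=0xef, sp=0x94
epilogue: pop r3=0xd8, sp=0x95
r4 is caller-saved -> body value

REG = 0xf5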